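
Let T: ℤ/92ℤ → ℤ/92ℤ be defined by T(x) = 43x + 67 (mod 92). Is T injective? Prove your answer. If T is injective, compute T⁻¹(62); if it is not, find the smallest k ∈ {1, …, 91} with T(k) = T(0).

Recall that T is injective if T(x_1) = T(x_2) implies x_1 = x_2.
If T(x_1) = T(x_2), then 43x_1 ≡ 43x_2 (mod 92). Because gcd(43, 92) = 1, we may cancel 43 to get x_1 ≡ x_2 (mod 92).
Therefore T is injective.
We now compute 43⁻¹ mod 92 explicitly. Euclid's algorithm: 92 = 2·43 + 6, 43 = 7·6 + 1; back-substituting gives 1 = 15·43 − 7·92, so 43⁻¹ ≡ 15 (mod 92).
Since T is injective, we find T⁻¹(62): we need 43x ≡ 62 − 67 ≡ 87 (mod 92). Using 43⁻¹ = 15: x ≡ 15·87 = 1305 = 14·92 + 17, so x = 17.
Check: T(17) = 43·17 + 67 = 798 = 8·92 + 62 ≡ 62 (mod 92).

17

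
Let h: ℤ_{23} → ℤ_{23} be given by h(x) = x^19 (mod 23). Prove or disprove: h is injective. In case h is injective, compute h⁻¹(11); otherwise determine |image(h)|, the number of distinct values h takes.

7

Since 23 is prime, the nonzero elements of ℤ_{23} form a cyclic group of order 22.
As gcd(19, 22) = 1, raising to the 19th power is a bijection on this group: if u^19 ≡ v^19 then (uv^{−1})^19 = 1, and the only element of order dividing gcd(19, 22) = 1 is 1, so u = v.
With h(0) = 0 this makes h injective on all of ℤ_{23}, hence bijective (finite equal-size domain and codomain). In particular h is injective.
Since h is injective, we find the preimage of 11. The inverse of x ↦ x^19 on (ℤ_{23})^× is x ↦ x^7, because 19·7 = 133 = 6·22 + 1 ≡ 1 (mod 22) and x^{22} = 1 for x ≠ 0 (Fermat). So h⁻¹(11) = 11^7 mod 23.
Repeated squaring mod 23: 11^1 ≡ 11, 11^2 ≡ 11² = 121 ≡ 6, 11^4 ≡ 6² = 36 ≡ 13. Since 7 = 4 + 2 + 1, 11^7 ≡ 13·6·11: 13·6 = 78 ≡ 9, then 9·11 = 99 ≡ 7. So 11^7 ≡ 7 (mod 23).
Hence h⁻¹(11) = 7.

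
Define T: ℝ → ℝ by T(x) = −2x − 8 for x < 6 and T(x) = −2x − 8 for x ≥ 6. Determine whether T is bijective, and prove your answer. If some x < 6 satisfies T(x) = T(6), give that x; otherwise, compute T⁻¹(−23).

Both pieces are strictly decreasing (slopes −2 and −2), so each is injective on its own interval.
The left piece maps (−∞, 6) onto (−20, ∞); the right piece maps [6, ∞) onto (−∞, −20].
Since −20 = −20, the images partition ℝ: T is injective and surjective, hence bijective.
Because the two images are disjoint, no x < 6 has T(x) = T(6), so we compute T⁻¹(−23): −23 lies in (−∞, −20], so solve −2x − 8 = −23: x = (−23 + 8)/(−2) = 15/2.

15/2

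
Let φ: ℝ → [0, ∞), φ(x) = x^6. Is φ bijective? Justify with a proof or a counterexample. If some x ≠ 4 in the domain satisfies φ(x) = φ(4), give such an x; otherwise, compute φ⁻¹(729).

-4

φ(4) = 4096 = (−4)^6 = φ(−4) (since 6 is even), with 4 ≠ −4. So φ is not injective, hence not bijective.
For the follow-up, such an x exists: taking x = −4 ∈ ℝ gives φ(−4) = 4096 = φ(4) with −4 ≠ 4.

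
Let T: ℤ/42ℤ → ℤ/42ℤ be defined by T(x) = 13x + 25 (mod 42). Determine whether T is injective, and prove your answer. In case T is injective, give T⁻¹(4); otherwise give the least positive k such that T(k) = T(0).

If T(a) = T(b), then 13a ≡ 13b (mod 42). Because gcd(13, 42) = 1, we may cancel 13 to get a ≡ b (mod 42).
So T is injective.
We now compute 13⁻¹ mod 42 explicitly. Euclid's algorithm: 42 = 3·13 + 3, 13 = 4·3 + 1; back-substituting gives 1 = 13·13 − 4·42, so 13⁻¹ ≡ 13 (mod 42).
Since T is injective, we find T⁻¹(4): we need 13x ≡ 4 − 25 ≡ 21 (mod 42). Using 13⁻¹ = 13: x ≡ 13·21 = 273 = 6·42 + 21, so x = 21.
Check: T(21) = 13·21 + 25 = 298 = 7·42 + 4 ≡ 4 (mod 42).

21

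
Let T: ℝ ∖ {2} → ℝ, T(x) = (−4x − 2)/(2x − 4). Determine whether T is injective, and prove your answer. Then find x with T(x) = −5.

Suppose T(u) = T(v). Cross-multiplying: (−4u − 2)(2v − 4) = (−4v − 2)(2u − 4).
Expanding both sides and cancelling the symmetric terms leaves 20·(u − v) = 0. Since 20 ≠ 0, u = v. Hence T is injective.
Solving T(x) = −5: cross-multiplying gives −4x − 2 = −5(2x − 4), which rearranges to 6x = 22, so x = 11/3.

11/3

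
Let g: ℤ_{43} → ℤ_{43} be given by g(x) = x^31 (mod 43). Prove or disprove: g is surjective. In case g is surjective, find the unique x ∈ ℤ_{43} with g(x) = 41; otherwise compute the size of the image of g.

11

Since 43 is prime, the nonzero elements of ℤ_{43} form a cyclic group of order 42.
As gcd(31, 42) = 1, raising to the 31st power is a bijection on this group: if a^31 ≡ b^31 then (ab^{−1})^31 = 1, and the only element of order dividing gcd(31, 42) = 1 is 1, so a = b.
With g(0) = 0 this makes g injective on all of ℤ_{43}, hence bijective (finite equal-size domain and codomain). In particular g is surjective.
Since g is surjective, we find the preimage of 41. The inverse of x ↦ x^31 on (ℤ_{43})^× is x ↦ x^19, because 31·19 = 589 = 14·42 + 1 ≡ 1 (mod 42) and x^{42} = 1 for x ≠ 0 (Fermat). So g⁻¹(41) = 41^19 mod 43.
Repeated squaring mod 43: 41^1 ≡ 41, 41^2 ≡ 41² = 1681 ≡ 4, 41^4 ≡ 4² = 16, 41^8 ≡ 16² = 256 ≡ 41, 41^16 ≡ 41² = 1681 ≡ 4. Since 19 = 16 + 2 + 1, 41^19 ≡ 4·4·41: 4·4 = 16, then 16·41 = 656 ≡ 11. So 41^19 ≡ 11 (mod 43).
Hence g⁻¹(41) = 11.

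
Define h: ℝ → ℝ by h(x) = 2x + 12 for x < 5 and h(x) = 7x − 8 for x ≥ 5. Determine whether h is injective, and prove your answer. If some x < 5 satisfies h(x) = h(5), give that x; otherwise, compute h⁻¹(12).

Both pieces are strictly increasing (slopes 2 and 7), so each is injective on its own interval.
The left piece maps (−∞, 5) onto (−∞, 22); the right piece maps [5, ∞) onto [27, ∞).
These images are disjoint, so no value is attained by both pieces. Hence h is injective.
Because the two images are disjoint, no x < 5 has h(x) = h(5), so we compute h⁻¹(12): 12 lies in (−∞, 22), so solve 2x + 12 = 12: x = (12 − 12)/2 = 0.

0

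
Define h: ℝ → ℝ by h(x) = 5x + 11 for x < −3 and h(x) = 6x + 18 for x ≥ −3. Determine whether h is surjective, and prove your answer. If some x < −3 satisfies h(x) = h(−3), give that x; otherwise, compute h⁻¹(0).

-3

Both pieces are strictly increasing (slopes 5 and 6), so each is injective on its own interval.
The left piece maps (−∞, −3) onto (−∞, −4); the right piece maps [−3, ∞) onto [0, ∞).
The union (−∞, −4) ∪ [0, ∞) omits the interval between −4 and 0; in particular −4 has no preimage. So h is not surjective.
Because the two images are disjoint, no x < −3 has h(x) = h(−3), so we compute h⁻¹(0): 0 lies in [0, ∞), so solve 6x + 18 = 0: x = (0 − 18)/6 = −3.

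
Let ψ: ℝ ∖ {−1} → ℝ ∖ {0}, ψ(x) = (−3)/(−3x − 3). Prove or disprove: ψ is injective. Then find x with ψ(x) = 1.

0

Suppose ψ(x_1) = ψ(x_2). Cross-multiplying: (−3)(−3x_2 − 3) = (−3)(−3x_1 − 3).
Expanding both sides and cancelling the symmetric terms leaves −9·(x_1 − x_2) = 0. Since −9 ≠ 0, x_1 = x_2. Hence ψ is injective.
Solving ψ(x) = 1: cross-multiplying gives −3 = 1(−3x − 3), which rearranges to 3x = 0, so x = 0.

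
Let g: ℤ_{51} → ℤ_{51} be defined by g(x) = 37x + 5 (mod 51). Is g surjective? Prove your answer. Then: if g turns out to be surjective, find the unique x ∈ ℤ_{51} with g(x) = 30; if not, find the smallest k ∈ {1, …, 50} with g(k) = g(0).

Since gcd(37, 51) = 1, 37 is invertible modulo 51. Euclid's algorithm: 51 = 1·37 + 14, 37 = 2·14 + 9, 14 = 1·9 + 5, 9 = 1·5 + 4, 5 = 1·4 + 1; back-substituting gives 1 = 40·37 − 29·51, so 37⁻¹ ≡ 40 (mod 51).
For any y ∈ ℤ_{51}, x = 40(y − 5) mod 51 satisfies g(x) = 37·40(y − 5) + 5 ≡ y (since 37·40 ≡ 1 mod 51). So every y has a preimage.
Thus g is surjective.
Since g is surjective, we find g⁻¹(30): we need 37x ≡ 30 − 5 ≡ 25 (mod 51). Using 37⁻¹ = 40: x ≡ 40·25 = 1000 = 19·51 + 31, so x = 31.
Check: g(31) = 37·31 + 5 = 1152 = 22·51 + 30 ≡ 30 (mod 51).

31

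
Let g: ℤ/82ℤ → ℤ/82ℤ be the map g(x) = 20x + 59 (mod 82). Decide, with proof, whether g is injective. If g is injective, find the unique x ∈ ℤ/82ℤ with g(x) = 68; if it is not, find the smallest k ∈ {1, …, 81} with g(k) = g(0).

We have gcd(20, 82) = 2 > 1. Taking a = 0 and b = 41: g(0) = 59 and g(41) = 20·41 + 59 = 879 ≡ 59 (mod 82).
So g(0) = g(41) while 0 ≠ 41, so g is not injective.
Since g is not injective, we find the least positive k with g(k) = g(0): this means 20k ≡ 0 (mod 82), i.e. 82 ∣ 20k. Since gcd(20, 82) = 2, dividing through by 2 this holds exactly when 41 ∣ 10k, and as gcd(10, 41) = 1, exactly when 41 ∣ k.
The smallest positive such k is 41.

41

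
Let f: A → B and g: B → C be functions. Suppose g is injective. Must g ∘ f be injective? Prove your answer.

not injective

No. Take A = {1, 2}, B = C = {1, 2, 3, 4}, f(1) = f(2) = 1, and g = identity (injective).
Then (g ∘ f)(1) = (g ∘ f)(2) = 1 with 1 ≠ 2, so g ∘ f is not injective.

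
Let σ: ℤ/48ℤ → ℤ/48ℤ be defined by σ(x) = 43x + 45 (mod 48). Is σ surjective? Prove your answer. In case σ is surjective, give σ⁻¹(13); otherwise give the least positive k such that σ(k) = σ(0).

16

By definition, σ is surjective if every y in the codomain equals σ(x) for some x in the domain.
Since gcd(43, 48) = 1, 43 is invertible modulo 48. Euclid's algorithm: 48 = 1·43 + 5, 43 = 8·5 + 3, 5 = 1·3 + 2, 3 = 1·2 + 1; back-substituting gives 1 = 19·43 − 17·48, so 43⁻¹ ≡ 19 (mod 48).
For any y ∈ ℤ/48ℤ, x = 19(y − 45) mod 48 satisfies σ(x) = 43·19(y − 45) + 45 ≡ y (since 43·19 ≡ 1 mod 48). So every y has a preimage.
Hence σ is surjective.
Since σ is surjective, we find σ⁻¹(13): we need 43x ≡ 13 − 45 ≡ 16 (mod 48). Using 43⁻¹ = 19: x ≡ 19·16 = 304 = 6·48 + 16, so x = 16.
Check: σ(16) = 43·16 + 45 = 733 = 15·48 + 13 ≡ 13 (mod 48).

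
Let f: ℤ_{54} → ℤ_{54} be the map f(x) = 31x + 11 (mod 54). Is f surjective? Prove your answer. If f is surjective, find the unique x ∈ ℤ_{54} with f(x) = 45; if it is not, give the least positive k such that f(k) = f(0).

Since gcd(31, 54) = 1, 31 is invertible modulo 54. Euclid's algorithm: 54 = 1·31 + 23, 31 = 1·23 + 8, 23 = 2·8 + 7, 8 = 1·7 + 1; back-substituting gives 1 = 7·31 − 4·54, so 31⁻¹ ≡ 7 (mod 54).
Then y ↦ 7(y − 11) is a two-sided inverse to f, so every y ∈ ℤ_{54} has a preimage.
Hence f is surjective.
Since f is surjective, we find f⁻¹(45): we need 31x ≡ 45 − 11 ≡ 34 (mod 54). Using 31⁻¹ = 7: x ≡ 7·34 = 238 = 4·54 + 22, so x = 22.
Check: f(22) = 31·22 + 11 = 693 = 12·54 + 45 ≡ 45 (mod 54).

22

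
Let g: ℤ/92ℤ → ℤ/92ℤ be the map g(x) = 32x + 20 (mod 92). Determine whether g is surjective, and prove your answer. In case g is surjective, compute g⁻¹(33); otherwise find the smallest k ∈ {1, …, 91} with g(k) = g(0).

23

Recall that surjectivity means every element of the codomain has a preimage under g.
Since gcd(32, 92) = 4, we have 32x ≡ 0 (mod 4) for all x, so g(x) ≡ 0 (mod 4).
But 1 ≢ 0 (mod 4), so 1 ∈ ℤ/92ℤ has no preimage. So g is not surjective.
Since g is not surjective, we find the least positive k with g(k) = g(0): this means 32k ≡ 0 (mod 92), i.e. 92 ∣ 32k. Since gcd(32, 92) = 4, dividing through by 4 this holds exactly when 23 ∣ 8k, and as gcd(8, 23) = 1, exactly when 23 ∣ k.
The smallest positive such k is 23.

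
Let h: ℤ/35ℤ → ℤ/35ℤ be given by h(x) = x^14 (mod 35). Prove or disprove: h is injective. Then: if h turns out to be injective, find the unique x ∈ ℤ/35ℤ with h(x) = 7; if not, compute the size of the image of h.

12

h(1) = 1^14 = 1.
h(6): Repeated squaring mod 35: 6^1 ≡ 6, 6^2 ≡ 6² = 36 ≡ 1, 6^4 ≡ 1² = 1, 6^8 ≡ 1² = 1. Since 14 = 8 + 4 + 2, 6^14 ≡ 1·1·1: 1·1 = 1, then 1·1 = 1. So 6^14 ≡ 1 (mod 35).
So h(1) = h(6) = 1 while 1 ≠ 6, thus h is not injective.
Since h is not injective, we determine |image(h)|. Computing x^14 mod 35 for each x (by repeated squaring, reducing mod 35 at every step), the values h(0), h(1), …, h(34) are: 0, 1, 4, 9, 16, 25, 1, 14, 29, 11, 30, 16, 4, 29, 21, 15, 11, 9, 9, 11, 15, 21, 29, 4, 16, 30, 11, 29, 14, 1, 25, 16, 9, 4, 1.
The distinct values are {0, 1, 4, 9, 11, 14, 15, 16, 21, 25, 29, 30}; there are 12 of them.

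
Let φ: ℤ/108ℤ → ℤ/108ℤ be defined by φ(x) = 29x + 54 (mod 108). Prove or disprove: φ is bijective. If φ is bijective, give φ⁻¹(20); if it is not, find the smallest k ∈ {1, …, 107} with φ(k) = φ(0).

10

Recall that injectivity means: for all a, b in the domain, φ(a) = φ(b) implies a = b.
If φ(a) = φ(b), then 29a ≡ 29b (mod 108). Because gcd(29, 108) = 1, we may cancel 29 to get a ≡ b (mod 108).
We now compute 29⁻¹ mod 108 explicitly. Euclid's algorithm: 108 = 3·29 + 21, 29 = 1·21 + 8, 21 = 2·8 + 5, 8 = 1·5 + 3, 5 = 1·3 + 2, 3 = 1·2 + 1; back-substituting gives 1 = 41·29 − 11·108, so 29⁻¹ ≡ 41 (mod 108).
Then y ↦ 41(y − 54) is a two-sided inverse to φ, so every y ∈ ℤ/108ℤ has a preimage.
Hence φ is bijective.
Since φ is bijective, we find φ⁻¹(20): we need 29x ≡ 20 − 54 ≡ 74 (mod 108). Using 29⁻¹ = 41: x ≡ 41·74 = 3034 = 28·108 + 10, so x = 10.
Check: φ(10) = 29·10 + 54 = 344 = 3·108 + 20 ≡ 20 (mod 108).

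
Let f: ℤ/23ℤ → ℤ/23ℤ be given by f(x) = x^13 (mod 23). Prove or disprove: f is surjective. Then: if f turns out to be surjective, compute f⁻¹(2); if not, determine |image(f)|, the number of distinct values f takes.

18

Since 23 is prime, the nonzero elements of ℤ/23ℤ form a cyclic group of order 22.
As gcd(13, 22) = 1, raising to the 13th power is a bijection on this group: if a^13 ≡ b^13 then (ab^{−1})^13 = 1, and the only element of order dividing gcd(13, 22) = 1 is 1, so a = b.
With f(0) = 0 this makes f injective on all of ℤ/23ℤ, hence bijective (finite equal-size domain and codomain). In particular f is surjective.
Since f is surjective, we find the preimage of 2. The inverse of x ↦ x^13 on (ℤ/23ℤ)^× is x ↦ x^17, because 13·17 = 221 = 10·22 + 1 ≡ 1 (mod 22) and x^{22} = 1 for x ≠ 0 (Fermat). So f⁻¹(2) = 2^17 mod 23.
Repeated squaring mod 23: 2^1 ≡ 2, 2^2 ≡ 2² = 4, 2^4 ≡ 4² = 16, 2^8 ≡ 16² = 256 ≡ 3, 2^16 ≡ 3² = 9. Since 17 = 16 + 1, 2^17 ≡ 9·2: 9·2 = 18. So 2^17 ≡ 18 (mod 23).
Hence f⁻¹(2) = 18.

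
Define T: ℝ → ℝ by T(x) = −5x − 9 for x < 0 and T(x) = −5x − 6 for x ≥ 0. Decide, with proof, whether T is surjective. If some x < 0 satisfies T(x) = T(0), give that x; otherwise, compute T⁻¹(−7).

-3/5

Both pieces are strictly decreasing (slopes −5 and −5), so each is injective on its own interval.
The left piece maps (−∞, 0) onto (−9, ∞); the right piece maps [0, ∞) onto (−∞, −6].
The union (−9, ∞) ∪ (−∞, −6] covers ℝ, so T is surjective.
For the follow-up: the images overlap, so an x < 0 with T(x) = T(0) exists. T(0) = −6; solving −5x − 9 = −6 for x < 0 gives x = (−6 + 9)/(−5) = −3/5.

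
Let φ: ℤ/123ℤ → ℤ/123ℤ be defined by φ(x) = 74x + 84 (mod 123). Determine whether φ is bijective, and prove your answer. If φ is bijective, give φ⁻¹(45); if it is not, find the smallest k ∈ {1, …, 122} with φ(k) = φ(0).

51

By definition, injectivity means: for all u, v in the domain, φ(u) = φ(v) implies u = v.
Suppose φ(u) = φ(v) in ℤ/123ℤ. Then 74u + 84 ≡ 74v + 84 (mod 123), therefore 74(u − v) ≡ 0 (mod 123).
Since gcd(74, 123) = 1, 74 is invertible modulo 123, hence u − v ≡ 0 (mod 123), i.e. u = v.
We now compute 74⁻¹ mod 123 explicitly. Euclid's algorithm: 123 = 1·74 + 49, 74 = 1·49 + 25, 49 = 1·25 + 24, 25 = 1·24 + 1; back-substituting gives 1 = 5·74 − 3·123, so 74⁻¹ ≡ 5 (mod 123).
Then y ↦ 5(y − 84) is a two-sided inverse to φ, so every y ∈ ℤ/123ℤ has a preimage.
Hence φ is bijective.
Since φ is bijective, we compute φ⁻¹(45): solve 74x + 84 ≡ 45 (mod 123), i.e. 74x ≡ 84 (mod 123).
Multiplying by 74⁻¹ = 5 gives x ≡ 5·84 = 420 = 3·123 + 51 ≡ 51 (mod 123).
Check: φ(51) = 74·51 + 84 = 3858 = 31·123 + 45 ≡ 45 (mod 123).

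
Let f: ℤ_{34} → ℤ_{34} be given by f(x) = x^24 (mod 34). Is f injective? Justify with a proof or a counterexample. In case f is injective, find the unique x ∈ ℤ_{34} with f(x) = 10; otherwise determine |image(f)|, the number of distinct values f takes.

6

f(2): Repeated squaring mod 34: 2^1 ≡ 2, 2^2 ≡ 2² = 4, 2^4 ≡ 4² = 16, 2^8 ≡ 16² = 256 ≡ 18, 2^16 ≡ 18² = 324 ≡ 18. Since 24 = 16 + 8, 2^24 ≡ 18·18: 18·18 = 324 ≡ 18. So 2^24 ≡ 18 (mod 34).
f(4): Repeated squaring mod 34: 4^1 ≡ 4, 4^2 ≡ 4² = 16, 4^4 ≡ 16² = 256 ≡ 18, 4^8 ≡ 18² = 324 ≡ 18, 4^16 ≡ 18² = 324 ≡ 18. Since 24 = 16 + 8, 4^24 ≡ 18·18: 18·18 = 324 ≡ 18. So 4^24 ≡ 18 (mod 34).
So f(2) = f(4) = 18 while 2 ≠ 4, therefore f is not injective.
Since f is not injective, we determine |image(f)|. Computing x^24 mod 34 for each x (by repeated squaring, reducing mod 34 at every step), the values f(0), f(1), …, f(33) are: 0, 1, 18, 33, 18, 33, 16, 33, 18, 1, 16, 33, 16, 1, 16, 1, 18, 17, 18, 1, 16, 1, 16, 33, 16, 1, 18, 33, 16, 33, 18, 33, 18, 1.
The distinct values are {0, 1, 16, 17, 18, 33}; there are 6 of them.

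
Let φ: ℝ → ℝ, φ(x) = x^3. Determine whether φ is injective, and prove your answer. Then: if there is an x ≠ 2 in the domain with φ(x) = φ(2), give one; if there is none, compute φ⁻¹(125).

5

On ℝ, x ↦ x^3 is strictly increasing (since 3 is odd), so φ(x_1) = φ(x_2) forces x_1 = x_2. Hence φ is injective.
Since x ↦ x^3 is strictly increasing on ℝ, it is injective there, so no x ≠ 2 in the domain has φ(x) = φ(2). We therefore compute φ⁻¹(125) = 125^{1/3} = 5 (indeed 5^3 = 125).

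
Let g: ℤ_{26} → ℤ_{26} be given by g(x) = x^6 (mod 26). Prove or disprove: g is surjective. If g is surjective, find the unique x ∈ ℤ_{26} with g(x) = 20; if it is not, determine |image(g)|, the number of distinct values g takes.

6

g(1) = 1^6 = 1.
g(3): Repeated squaring mod 26: 3^1 ≡ 3, 3^2 ≡ 3² = 9, 3^4 ≡ 9² = 81 ≡ 3. Since 6 = 4 + 2, 3^6 ≡ 3·9: 3·9 = 27 ≡ 1. So 3^6 ≡ 1 (mod 26).
So g(1) = g(3) = 1 while 1 ≠ 3, so g is not injective.
A non-injective map from the 26-element set ℤ_{26} to itself takes at most 25 distinct values, so it cannot be surjective. So g is not surjective.
Since g is not surjective, we determine |image(g)|. Computing x^6 mod 26 for each x (by repeated squaring, reducing mod 26 at every step), the values g(0), g(1), …, g(25) are: 0, 1, 12, 1, 14, 25, 12, 25, 12, 1, 14, 25, 14, 13, 14, 25, 14, 1, 12, 25, 12, 25, 14, 1, 12, 1.
The distinct values are {0, 1, 12, 13, 14, 25}; there are 6 of them.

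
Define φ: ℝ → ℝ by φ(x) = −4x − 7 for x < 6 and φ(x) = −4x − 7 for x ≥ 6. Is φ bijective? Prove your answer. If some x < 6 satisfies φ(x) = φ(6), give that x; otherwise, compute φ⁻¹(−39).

8

Both pieces are strictly decreasing (slopes −4 and −4), so each is injective on its own interval.
The left piece maps (−∞, 6) onto (−31, ∞); the right piece maps [6, ∞) onto (−∞, −31].
Since −31 = −31, the images partition ℝ: φ is injective and surjective, hence bijective.
Because the two images are disjoint, no x < 6 has φ(x) = φ(6), so we compute φ⁻¹(−39): −39 lies in (−∞, −31], so solve −4x − 7 = −39: x = (−39 + 7)/(−4) = 8.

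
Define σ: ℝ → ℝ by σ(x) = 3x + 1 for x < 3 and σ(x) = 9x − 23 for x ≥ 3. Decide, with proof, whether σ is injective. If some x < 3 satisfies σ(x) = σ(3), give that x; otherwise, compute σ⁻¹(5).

Both pieces are strictly increasing (slopes 3 and 9), so each is injective on its own interval.
The left piece maps (−∞, 3) onto (−∞, 10); the right piece maps [3, ∞) onto [4, ∞).
These images overlap. In particular σ(3) = 4 (right piece), and solving 3x + 1 = 4 on the left piece gives x = 1 < 3.
So σ(1) = σ(3) with 1 ≠ 3, and σ is not injective. This x = 1 is the requested value below 3.

1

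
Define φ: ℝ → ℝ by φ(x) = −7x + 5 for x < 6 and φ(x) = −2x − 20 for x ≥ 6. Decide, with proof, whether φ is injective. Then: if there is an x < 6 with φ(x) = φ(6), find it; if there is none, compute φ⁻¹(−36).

Both pieces are strictly decreasing (slopes −7 and −2), so each is injective on its own interval.
The left piece maps (−∞, 6) onto (−37, ∞); the right piece maps [6, ∞) onto (−∞, −32].
These images overlap. In particular φ(6) = −32 (right piece), and solving −7x + 5 = −32 on the left piece gives x = 37/7 < 6.
So φ(37/7) = φ(6) with 37/7 ≠ 6, and φ is not injective. This x = 37/7 is the requested value below 6.

37/7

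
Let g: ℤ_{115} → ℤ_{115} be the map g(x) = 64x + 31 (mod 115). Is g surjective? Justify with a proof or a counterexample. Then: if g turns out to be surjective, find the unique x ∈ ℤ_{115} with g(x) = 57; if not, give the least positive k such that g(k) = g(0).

4

Since gcd(64, 115) = 1, 64 is invertible modulo 115. Euclid's algorithm: 115 = 1·64 + 51, 64 = 1·51 + 13, 51 = 3·13 + 12, 13 = 1·12 + 1; back-substituting gives 1 = 9·64 − 5·115, so 64⁻¹ ≡ 9 (mod 115).
Then y ↦ 9(y − 31) is a two-sided inverse to g, so every y ∈ ℤ_{115} has a preimage.
Thus g is surjective.
Since g is surjective, we find g⁻¹(57): we need 64x ≡ 57 − 31 ≡ 26 (mod 115). Using 64⁻¹ = 9: x ≡ 9·26 = 234 = 2·115 + 4, so x = 4.
Check: g(4) = 64·4 + 31 = 287 = 2·115 + 57 ≡ 57 (mod 115).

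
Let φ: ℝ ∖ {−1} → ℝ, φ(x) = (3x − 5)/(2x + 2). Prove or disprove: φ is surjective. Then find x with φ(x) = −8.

If φ(x) = 3/2, cross-multiplying gives 2(3x − 5) = 3(2x + 2), which simplifies to −10 = 6 — false.  So 3/2 has no preimage and φ is not surjective.
Solving φ(x) = −8: cross-multiplying gives 3x − 5 = −8(2x + 2), which rearranges to 19x = −11, so x = −11/19.

-11/19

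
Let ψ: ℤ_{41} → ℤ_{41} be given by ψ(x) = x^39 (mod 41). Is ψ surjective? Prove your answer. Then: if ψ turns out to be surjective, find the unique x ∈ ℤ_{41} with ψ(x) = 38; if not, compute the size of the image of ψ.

27

Since 41 is prime, the nonzero elements of ℤ_{41} form a cyclic group of order 40.
As gcd(39, 40) = 1, raising to the 39th power is a bijection on this group: if x_1^39 ≡ x_2^39 then (x_1x_2^{−1})^39 = 1, and the only element of order dividing gcd(39, 40) = 1 is 1, so x_1 = x_2.
With ψ(0) = 0 this makes ψ injective on all of ℤ_{41}, hence bijective (finite equal-size domain and codomain). In particular ψ is surjective.
Since ψ is surjective, we find the preimage of 38. The inverse of x ↦ x^39 on (ℤ_{41})^× is x ↦ x^39, because 39·39 = 1521 = 38·40 + 1 ≡ 1 (mod 40) and x^{40} = 1 for x ≠ 0 (Fermat). So ψ⁻¹(38) = 38^39 mod 41.
Repeated squaring mod 41: 38^1 ≡ 38, 38^2 ≡ 38² = 1444 ≡ 9, 38^4 ≡ 9² = 81 ≡ 40, 38^8 ≡ 40² = 1600 ≡ 1, 38^16 ≡ 1² = 1, 38^32 ≡ 1² = 1. Since 39 = 32 + 4 + 2 + 1, 38^39 ≡ 1·40·9·38: 1·40 = 40, then 40·9 = 360 ≡ 32, then 32·38 = 1216 ≡ 27. So 38^39 ≡ 27 (mod 41).
Hence ψ⁻¹(38) = 27.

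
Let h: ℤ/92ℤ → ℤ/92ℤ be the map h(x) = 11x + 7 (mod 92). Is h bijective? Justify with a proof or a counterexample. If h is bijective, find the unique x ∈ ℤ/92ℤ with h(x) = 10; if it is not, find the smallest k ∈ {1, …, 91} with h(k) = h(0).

17

Recall that h is injective if h(x_1) = h(x_2) implies x_1 = x_2.
Suppose h(x_1) = h(x_2) in ℤ/92ℤ. Then 11x_1 + 7 ≡ 11x_2 + 7 (mod 92), therefore 11(x_1 − x_2) ≡ 0 (mod 92).
Since gcd(11, 92) = 1, 11 is invertible modulo 92, so x_1 − x_2 ≡ 0 (mod 92), i.e. x_1 = x_2.
We now compute 11⁻¹ mod 92 explicitly. Euclid's algorithm: 92 = 8·11 + 4, 11 = 2·4 + 3, 4 = 1·3 + 1; back-substituting gives 1 = 67·11 − 8·92, so 11⁻¹ ≡ 67 (mod 92).
Then y ↦ 67(y − 7) is a two-sided inverse to h, so every y ∈ ℤ/92ℤ has a preimage.
Thus h is bijective.
Since h is bijective, we find h⁻¹(10): we need 11x ≡ 10 − 7 ≡ 3 (mod 92). Using 11⁻¹ = 67: x ≡ 67·3 = 201 = 2·92 + 17, so x = 17.
Check: h(17) = 11·17 + 7 = 194 = 2·92 + 10 ≡ 10 (mod 92).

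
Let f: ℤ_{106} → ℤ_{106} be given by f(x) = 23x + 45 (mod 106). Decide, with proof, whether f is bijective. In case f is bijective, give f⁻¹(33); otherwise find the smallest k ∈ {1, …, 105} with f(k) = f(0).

If f(u) = f(v), then 23u ≡ 23v (mod 106). Because gcd(23, 106) = 1, we may cancel 23 to get u ≡ v (mod 106).
We now compute 23⁻¹ mod 106 explicitly. Euclid's algorithm: 106 = 4·23 + 14, 23 = 1·14 + 9, 14 = 1·9 + 5, 9 = 1·5 + 4, 5 = 1·4 + 1; back-substituting gives 1 = 83·23 − 18·106, so 23⁻¹ ≡ 83 (mod 106).
Then y ↦ 83(y − 45) is a two-sided inverse to f, so every y ∈ ℤ_{106} has a preimage.
Therefore f is bijective.
Since f is bijective, we find f⁻¹(33): we need 23x ≡ 33 − 45 ≡ 94 (mod 106). Using 23⁻¹ = 83: x ≡ 83·94 = 7802 = 73·106 + 64, so x = 64.
Check: f(64) = 23·64 + 45 = 1517 = 14·106 + 33 ≡ 33 (mod 106).

64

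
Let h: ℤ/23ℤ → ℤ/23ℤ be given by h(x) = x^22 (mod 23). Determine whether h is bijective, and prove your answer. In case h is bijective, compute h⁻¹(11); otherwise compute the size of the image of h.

h(1) = 1^22 = 1.
h(2): Repeated squaring mod 23: 2^1 ≡ 2, 2^2 ≡ 2² = 4, 2^4 ≡ 4² = 16, 2^8 ≡ 16² = 256 ≡ 3, 2^16 ≡ 3² = 9. Since 22 = 16 + 4 + 2, 2^22 ≡ 9·16·4: 9·16 = 144 ≡ 6, then 6·4 = 24 ≡ 1. So 2^22 ≡ 1 (mod 23).
So h(1) = h(2) = 1 while 1 ≠ 2, hence h is not injective, hence not bijective.
Since h is not bijective, we determine |image(h)|. Computing x^22 mod 23 for each x (by repeated squaring, reducing mod 23 at every step), the values h(0), h(1), …, h(22) are: 0, 1, 1, 1, 1, 1, 1, 1, 1, 1, 1, 1, 1, 1, 1, 1, 1, 1, 1, 1, 1, 1, 1.
The distinct values are {0, 1}; there are 2 of them.

2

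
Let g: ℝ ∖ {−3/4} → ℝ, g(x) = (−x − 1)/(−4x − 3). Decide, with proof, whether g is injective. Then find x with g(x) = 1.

-2/3

Suppose g(u) = g(v). Cross-multiplying: (−u − 1)(−4v − 3) = (−v − 1)(−4u − 3).
Expanding both sides and cancelling the symmetric terms leaves −1·(u − v) = 0. Since −1 ≠ 0, u = v. So g is injective.
Solving g(x) = 1: cross-multiplying gives −x − 1 = 1(−4x − 3), which rearranges to 3x = −2, so x = −2/3.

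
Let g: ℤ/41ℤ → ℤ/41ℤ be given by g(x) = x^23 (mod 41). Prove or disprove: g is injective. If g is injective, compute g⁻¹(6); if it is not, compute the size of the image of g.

Since 41 is prime, the nonzero elements of ℤ/41ℤ form a cyclic group of order 40.
As gcd(23, 40) = 1, raising to the 23rd power is a bijection on this group: if a^23 ≡ b^23 then (ab^{−1})^23 = 1, and the only element of order dividing gcd(23, 40) = 1 is 1, so a = b.
With g(0) = 0 this makes g injective on all of ℤ/41ℤ, hence bijective (finite equal-size domain and codomain). In particular g is injective.
Since g is injective, we find the preimage of 6. The inverse of x ↦ x^23 on (ℤ/41ℤ)^× is x ↦ x^7, because 23·7 = 161 = 4·40 + 1 ≡ 1 (mod 40) and x^{40} = 1 for x ≠ 0 (Fermat). So g⁻¹(6) = 6^7 mod 41.
Repeated squaring mod 41: 6^1 ≡ 6, 6^2 ≡ 6² = 36, 6^4 ≡ 36² = 1296 ≡ 25. Since 7 = 4 + 2 + 1, 6^7 ≡ 25·36·6: 25·36 = 900 ≡ 39, then 39·6 = 234 ≡ 29. So 6^7 ≡ 29 (mod 41).
Hence g⁻¹(6) = 29.

29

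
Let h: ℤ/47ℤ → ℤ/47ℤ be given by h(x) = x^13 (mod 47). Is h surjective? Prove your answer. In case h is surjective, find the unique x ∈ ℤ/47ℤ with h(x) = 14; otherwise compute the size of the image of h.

2

Since 47 is prime, the nonzero elements of ℤ/47ℤ form a cyclic group of order 46.
As gcd(13, 46) = 1, raising to the 13th power is a bijection on this group: if x_1^13 ≡ x_2^13 then (x_1x_2^{−1})^13 = 1, and the only element of order dividing gcd(13, 46) = 1 is 1, so x_1 = x_2.
With h(0) = 0 this makes h injective on all of ℤ/47ℤ, hence bijective (finite equal-size domain and codomain). In particular h is surjective.
Since h is surjective, we find the preimage of 14. The inverse of x ↦ x^13 on (ℤ/47ℤ)^× is x ↦ x^39, because 13·39 = 507 = 11·46 + 1 ≡ 1 (mod 46) and x^{46} = 1 for x ≠ 0 (Fermat). So h⁻¹(14) = 14^39 mod 47.
Repeated squaring mod 47: 14^1 ≡ 14, 14^2 ≡ 14² = 196 ≡ 8, 14^4 ≡ 8² = 64 ≡ 17, 14^8 ≡ 17² = 289 ≡ 7, 14^16 ≡ 7² = 49 ≡ 2, 14^32 ≡ 2² = 4. Since 39 = 32 + 4 + 2 + 1, 14^39 ≡ 4·17·8·14: 4·17 = 68 ≡ 21, then 21·8 = 168 ≡ 27, then 27·14 = 378 ≡ 2. So 14^39 ≡ 2 (mod 47).
Hence h⁻¹(14) = 2.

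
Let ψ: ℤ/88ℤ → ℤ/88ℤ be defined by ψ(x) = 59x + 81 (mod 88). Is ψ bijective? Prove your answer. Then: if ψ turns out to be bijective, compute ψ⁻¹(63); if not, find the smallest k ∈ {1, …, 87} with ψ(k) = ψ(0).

34

Recall: ψ is injective if ψ(u) = ψ(v) implies u = v.
Suppose ψ(u) = ψ(v) in ℤ/88ℤ. Then 59u + 81 ≡ 59v + 81 (mod 88), thus 59(u − v) ≡ 0 (mod 88).
Since gcd(59, 88) = 1, 59 is invertible modulo 88, so u − v ≡ 0 (mod 88), i.e. u = v.
We now compute 59⁻¹ mod 88 explicitly. Euclid's algorithm: 88 = 1·59 + 29, 59 = 2·29 + 1; back-substituting gives 1 = 3·59 − 2·88, so 59⁻¹ ≡ 3 (mod 88).
Then y ↦ 3(y − 81) is a two-sided inverse to ψ, so every y ∈ ℤ/88ℤ has a preimage.
So ψ is bijective.
Since ψ is bijective, we compute ψ⁻¹(63): solve 59x + 81 ≡ 63 (mod 88), i.e. 59x ≡ 70 (mod 88).
Multiplying by 59⁻¹ = 3 gives x ≡ 3·70 = 210 = 2·88 + 34 ≡ 34 (mod 88).
Check: ψ(34) = 59·34 + 81 = 2087 = 23·88 + 63 ≡ 63 (mod 88).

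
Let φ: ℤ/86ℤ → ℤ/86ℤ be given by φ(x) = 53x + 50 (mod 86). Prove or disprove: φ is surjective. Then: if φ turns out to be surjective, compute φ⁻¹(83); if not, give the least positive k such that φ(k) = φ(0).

Since gcd(53, 86) = 1, 53 is invertible modulo 86. Euclid's algorithm: 86 = 1·53 + 33, 53 = 1·33 + 20, 33 = 1·20 + 13, 20 = 1·13 + 7, 13 = 1·7 + 6, 7 = 1·6 + 1; back-substituting gives 1 = 13·53 − 8·86, so 53⁻¹ ≡ 13 (mod 86).
Then y ↦ 13(y − 50) is a two-sided inverse to φ, so every y ∈ ℤ/86ℤ has a preimage.
Hence φ is surjective.
Since φ is surjective, we find φ⁻¹(83): we need 53x ≡ 83 − 50 ≡ 33 (mod 86). Using 53⁻¹ = 13: x ≡ 13·33 = 429 = 4·86 + 85, so x = 85.
Check: φ(85) = 53·85 + 50 = 4555 = 52·86 + 83 ≡ 83 (mod 86).

85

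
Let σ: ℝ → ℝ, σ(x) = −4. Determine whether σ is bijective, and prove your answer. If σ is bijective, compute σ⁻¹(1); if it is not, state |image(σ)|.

Recall that σ is injective when σ(u) = σ(v) forces u = v.
σ(0) = −4 = σ(1) with 0 ≠ 1, so σ is not injective, hence not bijective.
Since σ is not bijective, we state |image(σ)|: the image of σ is {−4}, which has 1 element.

1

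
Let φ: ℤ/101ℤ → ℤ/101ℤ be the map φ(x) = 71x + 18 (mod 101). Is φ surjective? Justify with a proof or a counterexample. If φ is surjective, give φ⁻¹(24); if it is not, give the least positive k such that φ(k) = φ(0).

20

Since gcd(71, 101) = 1, 71 is invertible modulo 101. Euclid's algorithm: 101 = 1·71 + 30, 71 = 2·30 + 11, 30 = 2·11 + 8, 11 = 1·8 + 3, 8 = 2·3 + 2, 3 = 1·2 + 1; back-substituting gives 1 = 37·71 − 26·101, so 71⁻¹ ≡ 37 (mod 101).
Then y ↦ 37(y − 18) is a two-sided inverse to φ, so every y ∈ ℤ/101ℤ has a preimage.
Therefore φ is surjective.
Since φ is surjective, we compute φ⁻¹(24): solve 71x + 18 ≡ 24 (mod 101), i.e. 71x ≡ 6 (mod 101).
Multiplying by 71⁻¹ = 37 gives x ≡ 37·6 = 222 = 2·101 + 20 ≡ 20 (mod 101).
Check: φ(20) = 71·20 + 18 = 1438 = 14·101 + 24 ≡ 24 (mod 101).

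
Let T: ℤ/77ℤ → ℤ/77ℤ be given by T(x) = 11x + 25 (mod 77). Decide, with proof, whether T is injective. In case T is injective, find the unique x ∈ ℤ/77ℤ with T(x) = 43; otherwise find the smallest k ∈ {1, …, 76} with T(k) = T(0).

We have gcd(11, 77) = 11 > 1. Taking s = 0 and t = 7: T(0) = 25 and T(7) = 11·7 + 25 = 102 ≡ 25 (mod 77).
So T(0) = T(7) while 0 ≠ 7, so T is not injective.
Since T is not injective, we find the least positive k with T(k) = T(0): this means 11k ≡ 0 (mod 77), i.e. 77 ∣ 11k. Since gcd(11, 77) = 11, dividing through by 11 this holds exactly when 7 ∣ k.
The smallest positive such k is 7.

7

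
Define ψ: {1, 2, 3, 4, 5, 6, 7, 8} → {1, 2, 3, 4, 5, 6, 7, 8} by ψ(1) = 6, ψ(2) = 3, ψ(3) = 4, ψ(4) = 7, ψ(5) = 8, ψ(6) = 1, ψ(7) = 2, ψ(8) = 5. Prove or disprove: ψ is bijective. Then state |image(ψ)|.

The values 6, 3, 4, 7, 8, 1, 2, 5 are a permutation of {1, 2, 3, 4, 5, 6, 7, 8}: each element appears exactly once.
So ψ is injective and surjective, hence bijective.
The image of ψ is {1, 2, 3, 4, 5, 6, 7, 8}, which has 8 elements.

8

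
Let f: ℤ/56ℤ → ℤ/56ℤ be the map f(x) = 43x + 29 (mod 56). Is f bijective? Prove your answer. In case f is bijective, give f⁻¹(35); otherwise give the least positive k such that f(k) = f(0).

Suppose f(u) = f(v) in ℤ/56ℤ. Then 43u + 29 ≡ 43v + 29 (mod 56), therefore 43(u − v) ≡ 0 (mod 56).
Since gcd(43, 56) = 1, 43 is invertible modulo 56, therefore u − v ≡ 0 (mod 56), i.e. u = v.
We now compute 43⁻¹ mod 56 explicitly. Euclid's algorithm: 56 = 1·43 + 13, 43 = 3·13 + 4, 13 = 3·4 + 1; back-substituting gives 1 = 43·43 − 33·56, so 43⁻¹ ≡ 43 (mod 56).
For any y ∈ ℤ/56ℤ, x = 43(y − 29) mod 56 satisfies f(x) = 43·43(y − 29) + 29 ≡ y (since 43·43 ≡ 1 mod 56). So every y has a preimage.
Therefore f is bijective.
Since f is bijective, we compute f⁻¹(35): solve 43x + 29 ≡ 35 (mod 56), i.e. 43x ≡ 6 (mod 56).
Multiplying by 43⁻¹ = 43 gives x ≡ 43·6 = 258 = 4·56 + 34 ≡ 34 (mod 56).
Check: f(34) = 43·34 + 29 = 1491 = 26·56 + 35 ≡ 35 (mod 56).

34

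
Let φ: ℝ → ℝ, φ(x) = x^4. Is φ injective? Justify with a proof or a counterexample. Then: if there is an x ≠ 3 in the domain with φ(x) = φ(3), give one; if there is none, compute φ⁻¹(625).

-3

φ(3) = 81 = (−3)^4 = φ(−3) (since 4 is even), with 3 ≠ −3. So φ is not injective.
For the follow-up, such an x exists: taking x = −3 ∈ ℝ gives φ(−3) = 81 = φ(3) with −3 ≠ 3.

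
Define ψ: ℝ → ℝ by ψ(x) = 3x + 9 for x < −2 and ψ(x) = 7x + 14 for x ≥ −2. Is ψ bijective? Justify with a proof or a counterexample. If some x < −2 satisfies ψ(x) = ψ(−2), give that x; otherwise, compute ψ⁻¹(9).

Both pieces are strictly increasing (slopes 3 and 7), so each is injective on its own interval.
The left piece maps (−∞, −2) onto (−∞, 3); the right piece maps [−2, ∞) onto [0, ∞).
These images overlap. In particular ψ(−2) = 0 (right piece), and solving 3x + 9 = 0 on the left piece gives x = −3 < −2.
So ψ(−3) = ψ(−2) with −3 ≠ −2, and ψ is not injective, hence not bijective. This x = −3 is the requested value below −2.

-3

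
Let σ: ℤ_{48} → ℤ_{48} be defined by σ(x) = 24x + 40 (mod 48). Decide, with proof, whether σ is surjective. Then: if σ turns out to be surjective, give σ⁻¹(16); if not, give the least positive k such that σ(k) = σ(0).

2

Since gcd(24, 48) = 24, we have 24x ≡ 0 (mod 24) for all x, so σ(x) ≡ 16 (mod 24).
But 0 ≢ 16 (mod 24), so 0 ∈ ℤ_{48} has no preimage. Hence σ is not surjective.
Since σ is not surjective, we find the least positive k with σ(k) = σ(0): this means 24k ≡ 0 (mod 48), i.e. 48 ∣ 24k. Since gcd(24, 48) = 24, dividing through by 24 this holds exactly when 2 ∣ k.
The smallest positive such k is 2.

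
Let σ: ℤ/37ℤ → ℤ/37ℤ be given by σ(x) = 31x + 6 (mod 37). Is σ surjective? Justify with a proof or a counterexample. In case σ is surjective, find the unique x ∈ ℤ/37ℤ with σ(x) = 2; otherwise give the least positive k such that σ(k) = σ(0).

Since gcd(31, 37) = 1, 31 is invertible modulo 37. Euclid's algorithm: 37 = 1·31 + 6, 31 = 5·6 + 1; back-substituting gives 1 = 6·31 − 5·37, so 31⁻¹ ≡ 6 (mod 37).
Then y ↦ 6(y − 6) is a two-sided inverse to σ, so every y ∈ ℤ/37ℤ has a preimage.
Therefore σ is surjective.
Since σ is surjective, we find σ⁻¹(2): we need 31x ≡ 2 − 6 ≡ 33 (mod 37). Using 31⁻¹ = 6: x ≡ 6·33 = 198 = 5·37 + 13, so x = 13.
Check: σ(13) = 31·13 + 6 = 409 = 11·37 + 2 ≡ 2 (mod 37).

13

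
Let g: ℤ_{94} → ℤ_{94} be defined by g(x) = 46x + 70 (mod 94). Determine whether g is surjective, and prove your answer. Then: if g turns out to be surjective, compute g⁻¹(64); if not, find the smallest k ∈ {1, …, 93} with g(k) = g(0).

47

Recall: surjectivity means every element of the codomain has a preimage under g.
Since gcd(46, 94) = 2, we have 46x ≡ 0 (mod 2) for all x, so g(x) ≡ 0 (mod 2).
But 1 ≢ 0 (mod 2), so 1 ∈ ℤ_{94} has no preimage. Therefore g is not surjective.
Since g is not surjective, we find the least positive k with g(k) = g(0): this means 46k ≡ 0 (mod 94), i.e. 94 ∣ 46k. Since gcd(46, 94) = 2, dividing through by 2 this holds exactly when 47 ∣ 23k, and as gcd(23, 47) = 1, exactly when 47 ∣ k.
The smallest positive such k is 47.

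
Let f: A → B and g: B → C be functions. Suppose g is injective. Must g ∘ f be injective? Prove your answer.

No. Take A = {0, 1}, B = C = {0, 1, 2}, f(0) = f(1) = 0, and g = identity (injective).
Then (g ∘ f)(0) = (g ∘ f)(1) = 0 with 0 ≠ 1, so g ∘ f is not injective.

not injective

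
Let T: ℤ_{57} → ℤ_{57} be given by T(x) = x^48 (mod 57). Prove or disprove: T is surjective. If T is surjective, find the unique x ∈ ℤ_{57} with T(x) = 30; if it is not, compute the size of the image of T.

T(2): Repeated squaring mod 57: 2^1 ≡ 2, 2^2 ≡ 2² = 4, 2^4 ≡ 4² = 16, 2^8 ≡ 16² = 256 ≡ 28, 2^16 ≡ 28² = 784 ≡ 43, 2^32 ≡ 43² = 1849 ≡ 25. Since 48 = 32 + 16, 2^48 ≡ 25·43: 25·43 = 1075 ≡ 49. So 2^48 ≡ 49 (mod 57).
T(5): Repeated squaring mod 57: 5^1 ≡ 5, 5^2 ≡ 5² = 25, 5^4 ≡ 25² = 625 ≡ 55, 5^8 ≡ 55² = 3025 ≡ 4, 5^16 ≡ 4² = 16, 5^32 ≡ 16² = 256 ≡ 28. Since 48 = 32 + 16, 5^48 ≡ 28·16: 28·16 = 448 ≡ 49. So 5^48 ≡ 49 (mod 57).
So T(2) = T(5) = 49 while 2 ≠ 5, thus T is not injective.
A non-injective map from the 57-element set ℤ_{57} to itself takes at most 56 distinct values, so it cannot be surjective. Therefore T is not surjective.
Since T is not surjective, we determine |image(T)|. Computing x^48 mod 57 for each x (by repeated squaring, reducing mod 57 at every step), the values T(0), T(1), …, T(56) are: 0, 1, 49, 30, 7, 49, 45, 1, 1, 45, 7, 1, 39, 7, 49, 45, 49, 49, 39, 19, 1, 30, 49, 7, 30, 7, 1, 39, 7, 7, 39, 1, 7, 30, 7, 49, 30, 1, 19, 39, 49, 49, 45, 49, 7, 39, 1, 7, 45, 1, 1, 45, 49, 7, 30, 49, 1.
The distinct values are {0, 1, 7, 19, 30, 39, 45, 49}; there are 8 of them.

8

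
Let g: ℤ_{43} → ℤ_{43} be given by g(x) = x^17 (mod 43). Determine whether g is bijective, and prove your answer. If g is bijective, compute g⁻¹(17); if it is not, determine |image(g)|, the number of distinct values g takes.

Since 43 is prime, the nonzero elements of ℤ_{43} form a cyclic group of order 42.
As gcd(17, 42) = 1, raising to the 17th power is a bijection on this group: if x_1^17 ≡ x_2^17 then (x_1x_2^{−1})^17 = 1, and the only element of order dividing gcd(17, 42) = 1 is 1, so x_1 = x_2.
With g(0) = 0 this makes g injective on all of ℤ_{43}, hence bijective (finite equal-size domain and codomain). In particular g is bijective.
Since g is bijective, we find the preimage of 17. The inverse of x ↦ x^17 on (ℤ_{43})^× is x ↦ x^5, because 17·5 = 85 = 2·42 + 1 ≡ 1 (mod 42) and x^{42} = 1 for x ≠ 0 (Fermat). So g⁻¹(17) = 17^5 mod 43.
Repeated squaring mod 43: 17^1 ≡ 17, 17^2 ≡ 17² = 289 ≡ 31, 17^4 ≡ 31² = 961 ≡ 15. Since 5 = 4 + 1, 17^5 ≡ 15·17: 15·17 = 255 ≡ 40. So 17^5 ≡ 40 (mod 43).
Hence g⁻¹(17) = 40.

40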